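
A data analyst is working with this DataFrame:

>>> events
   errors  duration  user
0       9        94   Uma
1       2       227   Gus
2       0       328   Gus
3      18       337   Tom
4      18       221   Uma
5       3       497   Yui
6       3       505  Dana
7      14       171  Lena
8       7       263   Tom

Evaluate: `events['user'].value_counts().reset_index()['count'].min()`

1

value_counts of user:
user
Uma     2
Gus     2
Tom     2
Yui     1
Dana    1
Lena    1
Name: count, dtype: int64
reset_index():
   user  count
0   Uma      2
1   Gus      2
2   Tom      2
3   Yui      1
4  Dana      1
5  Lena      1
Reading off the min of column 'count', we get 1.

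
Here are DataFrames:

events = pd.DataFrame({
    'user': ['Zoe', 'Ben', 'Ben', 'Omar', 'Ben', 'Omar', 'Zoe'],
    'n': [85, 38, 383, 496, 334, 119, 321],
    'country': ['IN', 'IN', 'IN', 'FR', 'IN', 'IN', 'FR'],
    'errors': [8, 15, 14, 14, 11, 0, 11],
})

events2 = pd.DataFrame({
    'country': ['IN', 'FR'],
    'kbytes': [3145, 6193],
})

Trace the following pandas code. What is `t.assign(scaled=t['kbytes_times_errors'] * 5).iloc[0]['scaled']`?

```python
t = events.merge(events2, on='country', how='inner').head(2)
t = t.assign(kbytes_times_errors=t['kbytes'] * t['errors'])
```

125800

merge on 'country' (how='inner') → 7 rows:
   user    n country  errors  kbytes
0   Zoe   85      IN       8    3145
1   Ben   38      IN      15    3145
2   Ben  383      IN      14    3145
3  Omar  496      FR      14    6193
4   Ben  334      IN      11    3145
5  Omar  119      IN       0    3145
6   Zoe  321      FR      11    6193
take first 2 rows:
  user   n country  errors  kbytes
0  Zoe  85      IN       8    3145
1  Ben  38      IN      15    3145
add column kbytes_times_errors = t['kbytes'] * t['errors']:
  user   n country  errors  kbytes  kbytes_times_errors
0  Zoe  85      IN       8    3145                25160
1  Ben  38      IN      15    3145                47175
add column scaled = t['kbytes_times_errors'] * 5:
  user   n country  errors  kbytes  kbytes_times_errors  scaled
0  Zoe  85      IN       8    3145                25160  125800
1  Ben  38      IN      15    3145                47175  235875
The value at position 0, column 'scaled' is 125800.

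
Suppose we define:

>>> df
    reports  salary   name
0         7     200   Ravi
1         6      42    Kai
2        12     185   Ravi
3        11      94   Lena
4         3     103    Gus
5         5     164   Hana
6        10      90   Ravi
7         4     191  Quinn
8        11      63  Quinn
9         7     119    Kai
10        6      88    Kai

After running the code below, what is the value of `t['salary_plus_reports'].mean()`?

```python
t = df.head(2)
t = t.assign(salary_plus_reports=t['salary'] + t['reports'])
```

127.5

take first 2 rows:
   reports  salary  name
0        7     200  Ravi
1        6      42   Kai
add column salary_plus_reports = t['salary'] + t['reports']:
   reports  salary  name  salary_plus_reports
0        7     200  Ravi                  207
1        6      42   Kai                   48
Reading off the mean of column 'salary_plus_reports', we get 127.5.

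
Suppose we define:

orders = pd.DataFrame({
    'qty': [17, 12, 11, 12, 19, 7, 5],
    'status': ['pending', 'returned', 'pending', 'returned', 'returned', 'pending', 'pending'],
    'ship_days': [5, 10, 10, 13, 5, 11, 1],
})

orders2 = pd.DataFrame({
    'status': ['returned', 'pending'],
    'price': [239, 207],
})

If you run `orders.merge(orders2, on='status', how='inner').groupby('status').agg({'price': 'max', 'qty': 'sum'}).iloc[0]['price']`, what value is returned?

207

merge on 'status' (how='inner') → 7 rows:
   qty    status  ship_days  price
0   17   pending          5    207
1   12  returned         10    239
2   11   pending         10    207
3   12  returned         13    239
4   19  returned          5    239
5    7   pending         11    207
6    5   pending          1    207
group by status: max(price), sum(qty):
          price  qty
status              
pending     207   40
returned    239   43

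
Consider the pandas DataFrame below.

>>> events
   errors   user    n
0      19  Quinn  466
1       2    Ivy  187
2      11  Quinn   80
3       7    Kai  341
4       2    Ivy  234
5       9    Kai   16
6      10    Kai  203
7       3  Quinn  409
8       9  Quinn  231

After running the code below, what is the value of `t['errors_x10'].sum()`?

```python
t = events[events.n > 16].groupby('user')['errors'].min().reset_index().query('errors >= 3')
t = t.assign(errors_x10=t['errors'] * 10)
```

filter rows where n > 16:
   errors   user    n
0      19  Quinn  466
1       2    Ivy  187
2      11  Quinn   80
3       7    Kai  341
4       2    Ivy  234
6      10    Kai  203
7       3  Quinn  409
8       9  Quinn  231
group by user, min of errors:
user
Ivy      2
Kai      7
Quinn    3
Name: errors, dtype: int64
reset_index():
    user  errors
0    Ivy       2
1    Kai       7
2  Quinn       3
filter rows where errors >= 3:
    user  errors
1    Kai       7
2  Quinn       3
add column errors_x10 = t['errors'] * 10:
    user  errors  errors_x10
1    Kai       7          70
2  Quinn       3          30

100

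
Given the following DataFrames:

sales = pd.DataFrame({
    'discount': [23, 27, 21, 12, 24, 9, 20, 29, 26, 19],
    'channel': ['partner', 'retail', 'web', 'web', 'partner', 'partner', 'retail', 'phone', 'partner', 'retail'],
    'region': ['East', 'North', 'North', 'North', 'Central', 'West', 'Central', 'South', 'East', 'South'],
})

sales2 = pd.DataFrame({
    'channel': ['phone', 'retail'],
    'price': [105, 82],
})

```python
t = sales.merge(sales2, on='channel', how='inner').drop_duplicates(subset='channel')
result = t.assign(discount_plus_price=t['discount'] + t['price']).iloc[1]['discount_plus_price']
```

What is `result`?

134

merge on 'channel' (how='inner') → 4 rows:
   discount channel   region  price
0        27  retail    North     82
1        20  retail  Central     82
2        29   phone    South    105
3        19  retail    South     82
drop duplicate channel (keep=first):
   discount channel region  price
0        27  retail  North     82
2        29   phone  South    105
add column discount_plus_price = t['discount'] + t['price']:
   discount channel region  price  discount_plus_price
0        27  retail  North     82                  109
2        29   phone  South    105                  134
Reading off the value at position 1, column 'discount_plus_price', we get 134.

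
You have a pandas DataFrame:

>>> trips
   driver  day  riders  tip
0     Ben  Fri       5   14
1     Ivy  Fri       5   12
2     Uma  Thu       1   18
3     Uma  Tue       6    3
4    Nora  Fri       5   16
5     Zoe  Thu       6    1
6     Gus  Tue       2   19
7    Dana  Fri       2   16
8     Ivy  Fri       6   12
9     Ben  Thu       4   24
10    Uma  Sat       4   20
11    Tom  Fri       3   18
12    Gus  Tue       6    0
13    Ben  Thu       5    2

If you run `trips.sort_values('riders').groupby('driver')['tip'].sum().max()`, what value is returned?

41

sort by riders:
   driver  day  riders  tip
2     Uma  Thu       1   18
6     Gus  Tue       2   19
7    Dana  Fri       2   16
11    Tom  Fri       3   18
9     Ben  Thu       4   24
10    Uma  Sat       4   20
0     Ben  Fri       5   14
1     Ivy  Fri       5   12
4    Nora  Fri       5   16
13    Ben  Thu       5    2
3     Uma  Tue       6    3
5     Zoe  Thu       6    1
8     Ivy  Fri       6   12
12    Gus  Tue       6    0
group by driver, sum of tip:
driver
Ben     40
Dana    16
Gus     19
Ivy     24
Nora    16
Tom     18
Uma     41
Zoe      1
Name: tip, dtype: int64
Finally, max of the resulting series = 41.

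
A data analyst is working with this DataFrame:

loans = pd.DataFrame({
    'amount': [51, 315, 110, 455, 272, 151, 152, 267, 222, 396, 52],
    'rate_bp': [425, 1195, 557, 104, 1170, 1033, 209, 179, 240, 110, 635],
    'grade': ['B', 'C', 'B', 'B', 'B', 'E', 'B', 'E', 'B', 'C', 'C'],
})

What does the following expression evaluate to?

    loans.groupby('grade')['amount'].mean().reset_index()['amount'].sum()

group by grade, mean of amount:
grade
B    210.333333
C    254.333333
E    209.000000
Name: amount, dtype: float64
reset_index():
  grade      amount
0     B  210.333333
1     C  254.333333
2     E  209.000000
sum of column 'amount' → 673.666666667

673.666666667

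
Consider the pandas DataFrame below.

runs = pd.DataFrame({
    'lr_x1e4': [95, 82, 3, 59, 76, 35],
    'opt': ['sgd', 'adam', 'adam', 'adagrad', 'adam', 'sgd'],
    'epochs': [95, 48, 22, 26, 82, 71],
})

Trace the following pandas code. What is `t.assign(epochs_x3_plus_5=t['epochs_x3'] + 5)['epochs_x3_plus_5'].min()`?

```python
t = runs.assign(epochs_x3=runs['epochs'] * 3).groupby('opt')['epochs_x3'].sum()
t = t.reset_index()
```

add column epochs_x3 = runs['epochs'] * 3:
   lr_x1e4      opt  epochs  epochs_x3
0       95      sgd      95        285
1       82     adam      48        144
2        3     adam      22         66
3       59  adagrad      26         78
4       76     adam      82        246
5       35      sgd      71        213
group by opt, sum of epochs_x3:
opt
adagrad     78
adam       456
sgd        498
Name: epochs_x3, dtype: int64
reset_index():
       opt  epochs_x3
0  adagrad         78
1     adam        456
2      sgd        498
add column epochs_x3_plus_5 = t['epochs_x3'] + 5:
       opt  epochs_x3  epochs_x3_plus_5
0  adagrad         78                83
1     adam        456               461
2      sgd        498               503
The min of column 'epochs_x3_plus_5' is 83.

83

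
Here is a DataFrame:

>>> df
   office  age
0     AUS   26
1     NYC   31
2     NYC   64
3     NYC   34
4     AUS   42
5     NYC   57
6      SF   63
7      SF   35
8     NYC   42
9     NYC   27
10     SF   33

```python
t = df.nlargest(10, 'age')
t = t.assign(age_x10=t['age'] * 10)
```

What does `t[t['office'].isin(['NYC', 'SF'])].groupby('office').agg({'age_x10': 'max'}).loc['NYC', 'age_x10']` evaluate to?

640

take 10 rows with largest age:
   office  age
2     NYC   64
6      SF   63
5     NYC   57
4     AUS   42
8     NYC   42
7      SF   35
3     NYC   34
10     SF   33
1     NYC   31
9     NYC   27
add column age_x10 = t['age'] * 10:
   office  age  age_x10
2     NYC   64      640
6      SF   63      630
5     NYC   57      570
4     AUS   42      420
8     NYC   42      420
7      SF   35      350
3     NYC   34      340
10     SF   33      330
1     NYC   31      310
9     NYC   27      270
filter rows where office in ['NYC', 'SF']:
   office  age  age_x10
2     NYC   64      640
6      SF   63      630
5     NYC   57      570
8     NYC   42      420
7      SF   35      350
3     NYC   34      340
10     SF   33      330
1     NYC   31      310
9     NYC   27      270
group by office, max of age_x10:
        age_x10
office         
NYC         640
SF          630
value at row 'NYC', column 'age_x10' → 640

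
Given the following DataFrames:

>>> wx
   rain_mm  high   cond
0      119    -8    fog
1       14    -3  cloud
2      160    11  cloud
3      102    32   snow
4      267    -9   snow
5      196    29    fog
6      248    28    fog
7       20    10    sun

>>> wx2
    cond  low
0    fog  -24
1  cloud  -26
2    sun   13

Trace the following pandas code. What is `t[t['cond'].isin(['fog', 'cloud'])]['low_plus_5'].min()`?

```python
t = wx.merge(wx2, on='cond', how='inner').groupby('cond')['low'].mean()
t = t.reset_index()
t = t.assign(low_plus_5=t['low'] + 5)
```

-21.0

merge on 'cond' (how='inner') → 6 rows:
   rain_mm  high   cond  low
0      119    -8    fog  -24
1       14    -3  cloud  -26
2      160    11  cloud  -26
3      196    29    fog  -24
4      248    28    fog  -24
5       20    10    sun   13
group by cond, mean of low:
cond
cloud   -26.0
fog     -24.0
sun      13.0
Name: low, dtype: float64
reset_index():
    cond   low
0  cloud -26.0
1    fog -24.0
2    sun  13.0
add column low_plus_5 = t['low'] + 5:
    cond   low  low_plus_5
0  cloud -26.0       -21.0
1    fog -24.0       -19.0
2    sun  13.0        18.0
filter rows where cond in ['fog', 'cloud']:
    cond   low  low_plus_5
0  cloud -26.0       -21.0
1    fog -24.0       -19.0
Hence -21.0.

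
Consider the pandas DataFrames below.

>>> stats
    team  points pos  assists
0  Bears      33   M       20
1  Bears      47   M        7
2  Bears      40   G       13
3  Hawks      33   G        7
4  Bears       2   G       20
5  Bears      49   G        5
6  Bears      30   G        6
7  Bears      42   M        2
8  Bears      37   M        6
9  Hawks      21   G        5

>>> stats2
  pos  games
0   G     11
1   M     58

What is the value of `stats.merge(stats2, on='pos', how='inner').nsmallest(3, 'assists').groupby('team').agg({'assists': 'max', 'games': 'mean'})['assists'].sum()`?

10

merge on 'pos' (how='inner') → 10 rows:
    team  points pos  assists  games
0  Bears      33   M       20     58
1  Bears      47   M        7     58
2  Bears      40   G       13     11
3  Hawks      33   G        7     11
4  Bears       2   G       20     11
5  Bears      49   G        5     11
6  Bears      30   G        6     11
7  Bears      42   M        2     58
8  Bears      37   M        6     58
9  Hawks      21   G        5     11
take 3 rows with smallest assists:
    team  points pos  assists  games
7  Bears      42   M        2     58
5  Bears      49   G        5     11
9  Hawks      21   G        5     11
group by team: max(assists), mean(games):
       assists  games
team                 
Bears        5   34.5
Hawks        5   11.0
Hence 10.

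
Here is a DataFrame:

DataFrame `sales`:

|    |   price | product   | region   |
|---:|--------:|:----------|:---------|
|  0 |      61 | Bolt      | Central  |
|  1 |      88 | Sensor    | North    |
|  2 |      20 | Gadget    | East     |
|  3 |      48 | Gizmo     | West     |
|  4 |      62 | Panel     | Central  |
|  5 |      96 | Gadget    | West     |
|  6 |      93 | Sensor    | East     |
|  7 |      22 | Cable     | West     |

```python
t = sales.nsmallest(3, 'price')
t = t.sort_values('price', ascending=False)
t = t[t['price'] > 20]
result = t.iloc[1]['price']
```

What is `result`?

take 3 rows with smallest price:
   price product region
2     20  Gadget   East
7     22   Cable   West
3     48   Gizmo   West
sort by price descending:
   price product region
3     48   Gizmo   West
7     22   Cable   West
2     20  Gadget   East
filter rows where price > 20:
   price product region
3     48   Gizmo   West
7     22   Cable   West

22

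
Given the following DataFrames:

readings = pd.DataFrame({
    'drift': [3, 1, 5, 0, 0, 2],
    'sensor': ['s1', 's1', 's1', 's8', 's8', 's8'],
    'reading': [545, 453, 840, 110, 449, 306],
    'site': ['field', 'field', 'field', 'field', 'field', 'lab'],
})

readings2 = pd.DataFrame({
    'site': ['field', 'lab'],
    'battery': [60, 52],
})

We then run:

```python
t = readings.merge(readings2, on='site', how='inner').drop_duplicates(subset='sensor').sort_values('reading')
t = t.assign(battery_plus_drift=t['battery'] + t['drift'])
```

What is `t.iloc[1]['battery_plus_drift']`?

merge on 'site' (how='inner') → 6 rows:
   drift sensor  reading   site  battery
0      3     s1      545  field       60
1      1     s1      453  field       60
2      5     s1      840  field       60
3      0     s8      110  field       60
4      0     s8      449  field       60
5      2     s8      306    lab       52
drop duplicate sensor (keep=first):
   drift sensor  reading   site  battery
0      3     s1      545  field       60
3      0     s8      110  field       60
sort by reading:
   drift sensor  reading   site  battery
3      0     s8      110  field       60
0      3     s1      545  field       60
add column battery_plus_drift = t['battery'] + t['drift']:
   drift sensor  reading   site  battery  battery_plus_drift
3      0     s8      110  field       60                  60
0      3     s1      545  field       60                  63
value at position 1, column 'battery_plus_drift' → 63

63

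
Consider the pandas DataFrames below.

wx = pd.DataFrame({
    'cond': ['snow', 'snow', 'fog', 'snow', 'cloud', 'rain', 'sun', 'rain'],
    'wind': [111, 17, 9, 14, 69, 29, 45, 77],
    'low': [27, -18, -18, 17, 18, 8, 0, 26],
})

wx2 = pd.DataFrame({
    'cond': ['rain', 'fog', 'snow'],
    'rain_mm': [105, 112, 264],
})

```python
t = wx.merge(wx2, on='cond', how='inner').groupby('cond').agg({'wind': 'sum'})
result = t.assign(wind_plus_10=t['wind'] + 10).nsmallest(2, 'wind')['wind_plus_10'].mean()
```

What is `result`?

merge on 'cond' (how='inner') → 6 rows:
   cond  wind  low  rain_mm
0  snow   111   27      264
1  snow    17  -18      264
2   fog     9  -18      112
3  snow    14   17      264
4  rain    29    8      105
5  rain    77   26      105
group by cond, sum of wind:
      wind
cond      
fog      9
rain   106
snow   142
add column wind_plus_10 = t['wind'] + 10:
      wind  wind_plus_10
cond                    
fog      9            19
rain   106           116
snow   142           152
take 2 rows with smallest wind:
      wind  wind_plus_10
cond                    
fog      9            19
rain   106           116
The mean of column 'wind_plus_10' is 67.5.

67.5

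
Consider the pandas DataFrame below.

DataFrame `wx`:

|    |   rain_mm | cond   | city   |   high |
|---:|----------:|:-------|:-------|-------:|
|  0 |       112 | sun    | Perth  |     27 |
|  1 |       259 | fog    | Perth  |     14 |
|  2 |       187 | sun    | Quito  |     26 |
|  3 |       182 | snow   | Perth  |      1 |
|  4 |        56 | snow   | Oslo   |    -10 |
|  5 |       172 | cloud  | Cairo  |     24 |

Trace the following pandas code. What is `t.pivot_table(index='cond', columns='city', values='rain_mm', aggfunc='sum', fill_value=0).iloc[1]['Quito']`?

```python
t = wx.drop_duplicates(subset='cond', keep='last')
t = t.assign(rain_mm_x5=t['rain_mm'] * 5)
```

drop duplicate cond (keep=last):
   rain_mm   cond   city  high
1      259    fog  Perth    14
2      187    sun  Quito    26
4       56   snow   Oslo   -10
5      172  cloud  Cairo    24
add column rain_mm_x5 = t['rain_mm'] * 5:
   rain_mm   cond   city  high  rain_mm_x5
1      259    fog  Perth    14        1295
2      187    sun  Quito    26         935
4       56   snow   Oslo   -10         280
5      172  cloud  Cairo    24         860
pivot: rows=cond, cols=city, sum(rain_mm):
city   Cairo  Oslo  Perth  Quito
cond                            
cloud    172     0      0      0
fog        0     0    259      0
snow       0    56      0      0
sun        0     0      0    187
Reading off the value at position 1, column 'Quito', we get 0.

0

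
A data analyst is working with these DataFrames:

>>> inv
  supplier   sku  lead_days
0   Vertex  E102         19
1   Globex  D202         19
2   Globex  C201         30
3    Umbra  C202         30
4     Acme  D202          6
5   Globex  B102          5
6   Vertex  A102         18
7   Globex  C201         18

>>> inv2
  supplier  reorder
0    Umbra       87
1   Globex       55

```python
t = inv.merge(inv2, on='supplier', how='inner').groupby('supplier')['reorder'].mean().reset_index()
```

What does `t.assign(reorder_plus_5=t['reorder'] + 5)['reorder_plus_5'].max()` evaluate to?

92.0

merge on 'supplier' (how='inner') → 5 rows:
  supplier   sku  lead_days  reorder
0   Globex  D202         19       55
1   Globex  C201         30       55
2    Umbra  C202         30       87
3   Globex  B102          5       55
4   Globex  C201         18       55
group by supplier, mean of reorder:
supplier
Globex    55.0
Umbra     87.0
Name: reorder, dtype: float64
reset_index():
  supplier  reorder
0   Globex     55.0
1    Umbra     87.0
add column reorder_plus_5 = t['reorder'] + 5:
  supplier  reorder  reorder_plus_5
0   Globex     55.0            60.0
1    Umbra     87.0            92.0
Taking the max of column 'reorder_plus_5' gives 92.0.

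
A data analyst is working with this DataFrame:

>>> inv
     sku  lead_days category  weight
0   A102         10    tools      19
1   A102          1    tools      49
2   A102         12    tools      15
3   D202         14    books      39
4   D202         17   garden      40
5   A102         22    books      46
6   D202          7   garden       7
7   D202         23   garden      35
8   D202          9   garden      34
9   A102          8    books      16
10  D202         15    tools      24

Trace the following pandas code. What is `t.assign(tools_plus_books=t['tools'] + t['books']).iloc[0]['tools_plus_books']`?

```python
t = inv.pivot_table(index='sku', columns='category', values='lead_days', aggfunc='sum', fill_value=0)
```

53

pivot: rows=sku, cols=category, sum(lead_days):
category  books  garden  tools
sku                           
A102         30       0     23
D202         14      56     15
add column tools_plus_books = t['tools'] + t['books']:
category  books  garden  tools  tools_plus_books
sku                                             
A102         30       0     23                53
D202         14      56     15                29
Reading off the value at position 0, column 'tools_plus_books', we get 53.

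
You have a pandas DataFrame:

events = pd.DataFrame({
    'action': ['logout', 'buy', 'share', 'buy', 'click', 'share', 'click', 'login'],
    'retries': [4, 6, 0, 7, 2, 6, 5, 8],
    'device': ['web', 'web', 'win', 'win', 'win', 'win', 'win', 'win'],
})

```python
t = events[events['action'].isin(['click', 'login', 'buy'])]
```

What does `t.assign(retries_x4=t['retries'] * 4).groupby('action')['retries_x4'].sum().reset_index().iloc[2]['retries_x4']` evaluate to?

32

filter rows where action in ['click', 'login', 'buy']:
  action  retries device
1    buy        6    web
3    buy        7    win
4  click        2    win
6  click        5    win
7  login        8    win
add column retries_x4 = t['retries'] * 4:
  action  retries device  retries_x4
1    buy        6    web          24
3    buy        7    win          28
4  click        2    win           8
6  click        5    win          20
7  login        8    win          32
group by action, sum of retries_x4:
action
buy      52
click    28
login    32
Name: retries_x4, dtype: int64
reset_index():
  action  retries_x4
0    buy          52
1  click          28
2  login          32
value at position 2, column 'retries_x4' → 32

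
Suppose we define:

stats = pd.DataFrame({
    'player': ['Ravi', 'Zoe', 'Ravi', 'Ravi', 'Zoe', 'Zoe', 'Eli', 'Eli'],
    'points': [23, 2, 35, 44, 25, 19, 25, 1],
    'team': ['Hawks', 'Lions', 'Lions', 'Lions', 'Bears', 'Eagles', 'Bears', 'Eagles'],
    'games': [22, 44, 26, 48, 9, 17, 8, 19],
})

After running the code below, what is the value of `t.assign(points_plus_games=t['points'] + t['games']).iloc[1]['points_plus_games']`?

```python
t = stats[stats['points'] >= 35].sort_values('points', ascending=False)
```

filter rows where points >= 35:
  player  points   team  games
2   Ravi      35  Lions     26
3   Ravi      44  Lions     48
sort by points descending:
  player  points   team  games
3   Ravi      44  Lions     48
2   Ravi      35  Lions     26
add column points_plus_games = t['points'] + t['games']:
  player  points   team  games  points_plus_games
3   Ravi      44  Lions     48                 92
2   Ravi      35  Lions     26                 61

61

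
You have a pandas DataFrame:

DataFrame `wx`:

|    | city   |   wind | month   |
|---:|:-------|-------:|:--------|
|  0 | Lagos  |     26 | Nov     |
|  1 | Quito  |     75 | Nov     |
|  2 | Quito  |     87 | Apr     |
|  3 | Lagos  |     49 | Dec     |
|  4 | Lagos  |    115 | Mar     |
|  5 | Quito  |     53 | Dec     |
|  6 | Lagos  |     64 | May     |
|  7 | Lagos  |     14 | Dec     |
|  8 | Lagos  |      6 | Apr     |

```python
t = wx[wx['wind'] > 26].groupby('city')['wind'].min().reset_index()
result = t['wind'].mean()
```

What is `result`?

filter rows where wind > 26:
    city  wind month
1  Quito    75   Nov
2  Quito    87   Apr
3  Lagos    49   Dec
4  Lagos   115   Mar
5  Quito    53   Dec
6  Lagos    64   May
group by city, min of wind:
city
Lagos    49
Quito    53
Name: wind, dtype: int64
reset_index():
    city  wind
0  Lagos    49
1  Quito    53

51.0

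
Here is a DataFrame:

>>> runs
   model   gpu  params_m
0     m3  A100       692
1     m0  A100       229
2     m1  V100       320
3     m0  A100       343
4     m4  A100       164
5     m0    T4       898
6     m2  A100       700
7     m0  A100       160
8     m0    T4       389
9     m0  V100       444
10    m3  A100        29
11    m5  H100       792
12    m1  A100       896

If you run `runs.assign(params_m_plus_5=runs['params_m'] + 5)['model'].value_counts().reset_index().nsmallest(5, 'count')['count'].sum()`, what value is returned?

7

add column params_m_plus_5 = runs['params_m'] + 5:
   model   gpu  params_m  params_m_plus_5
0     m3  A100       692              697
1     m0  A100       229              234
2     m1  V100       320              325
3     m0  A100       343              348
4     m4  A100       164              169
5     m0    T4       898              903
6     m2  A100       700              705
7     m0  A100       160              165
8     m0    T4       389              394
9     m0  V100       444              449
10    m3  A100        29               34
11    m5  H100       792              797
12    m1  A100       896              901
value_counts of model:
model
m0    6
m3    2
m1    2
m4    1
m2    1
m5    1
Name: count, dtype: int64
reset_index():
  model  count
0    m0      6
1    m3      2
2    m1      2
3    m4      1
4    m2      1
5    m5      1
take 5 rows with smallest count:
  model  count
3    m4      1
4    m2      1
5    m5      1
1    m3      2
2    m1      2
So sum() = 7.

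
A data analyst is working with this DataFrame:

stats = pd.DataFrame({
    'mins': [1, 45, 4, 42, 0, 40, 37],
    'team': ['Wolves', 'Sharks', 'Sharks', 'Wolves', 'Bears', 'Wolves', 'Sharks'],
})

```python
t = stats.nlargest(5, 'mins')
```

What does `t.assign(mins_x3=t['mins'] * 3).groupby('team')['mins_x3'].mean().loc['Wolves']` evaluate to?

take 5 rows with largest mins:
   mins    team
1    45  Sharks
3    42  Wolves
5    40  Wolves
6    37  Sharks
2     4  Sharks
add column mins_x3 = t['mins'] * 3:
   mins    team  mins_x3
1    45  Sharks      135
3    42  Wolves      126
5    40  Wolves      120
6    37  Sharks      111
2     4  Sharks       12
group by team, mean of mins_x3:
team
Sharks     86.0
Wolves    123.0
Name: mins_x3, dtype: float64
The value at index 'Wolves' is 123.0.

123.0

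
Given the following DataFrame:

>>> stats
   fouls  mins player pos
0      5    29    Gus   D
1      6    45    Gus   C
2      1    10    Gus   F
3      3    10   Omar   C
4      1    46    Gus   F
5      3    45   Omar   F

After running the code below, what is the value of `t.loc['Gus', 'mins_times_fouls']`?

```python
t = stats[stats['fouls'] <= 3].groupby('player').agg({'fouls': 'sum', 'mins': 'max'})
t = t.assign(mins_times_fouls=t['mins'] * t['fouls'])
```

92

filter rows where fouls <= 3:
   fouls  mins player pos
2      1    10    Gus   F
3      3    10   Omar   C
4      1    46    Gus   F
5      3    45   Omar   F
group by player: sum(fouls), max(mins):
        fouls  mins
player             
Gus         2    46
Omar        6    45
add column mins_times_fouls = t['mins'] * t['fouls']:
        fouls  mins  mins_times_fouls
player                               
Gus         2    46                92
Omar        6    45               270
Reading off the value at row 'Gus', column 'mins_times_fouls', we get 92.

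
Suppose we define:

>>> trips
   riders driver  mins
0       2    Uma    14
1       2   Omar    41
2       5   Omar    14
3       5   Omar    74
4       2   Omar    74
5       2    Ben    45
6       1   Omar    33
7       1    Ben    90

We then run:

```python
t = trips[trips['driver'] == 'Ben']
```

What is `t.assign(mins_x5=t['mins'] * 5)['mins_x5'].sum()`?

675

filter rows where driver == 'Ben':
   riders driver  mins
5       2    Ben    45
7       1    Ben    90
add column mins_x5 = t['mins'] * 5:
   riders driver  mins  mins_x5
5       2    Ben    45      225
7       1    Ben    90      450
Taking the sum of column 'mins_x5' gives 675.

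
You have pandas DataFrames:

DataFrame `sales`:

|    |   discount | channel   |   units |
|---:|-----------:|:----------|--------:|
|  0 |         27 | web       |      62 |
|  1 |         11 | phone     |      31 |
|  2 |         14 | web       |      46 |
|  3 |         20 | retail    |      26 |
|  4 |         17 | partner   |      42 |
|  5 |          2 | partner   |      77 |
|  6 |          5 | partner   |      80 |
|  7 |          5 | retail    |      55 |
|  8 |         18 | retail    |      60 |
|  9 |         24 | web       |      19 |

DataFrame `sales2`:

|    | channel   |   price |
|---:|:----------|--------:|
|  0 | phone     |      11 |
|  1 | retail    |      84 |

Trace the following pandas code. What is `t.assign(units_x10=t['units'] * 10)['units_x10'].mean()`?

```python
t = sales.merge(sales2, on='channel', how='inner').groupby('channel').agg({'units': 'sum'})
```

merge on 'channel' (how='inner') → 4 rows:
   discount channel  units  price
0        11   phone     31     11
1        20  retail     26     84
2         5  retail     55     84
3        18  retail     60     84
group by channel, sum of units:
         units
channel       
phone       31
retail     141
add column units_x10 = t['units'] * 10:
         units  units_x10
channel                  
phone       31        310
retail     141       1410

860.0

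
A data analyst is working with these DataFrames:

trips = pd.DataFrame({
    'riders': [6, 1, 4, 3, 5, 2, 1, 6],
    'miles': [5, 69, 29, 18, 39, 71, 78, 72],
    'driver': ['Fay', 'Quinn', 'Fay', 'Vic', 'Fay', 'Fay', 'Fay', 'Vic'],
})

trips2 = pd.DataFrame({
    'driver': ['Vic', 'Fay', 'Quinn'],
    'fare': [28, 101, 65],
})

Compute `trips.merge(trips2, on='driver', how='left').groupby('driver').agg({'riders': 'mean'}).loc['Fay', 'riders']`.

3.6

merge on 'driver' (how='left') → 8 rows:
   riders  miles driver  fare
0       6      5    Fay   101
1       1     69  Quinn    65
2       4     29    Fay   101
3       3     18    Vic    28
4       5     39    Fay   101
5       2     71    Fay   101
6       1     78    Fay   101
7       6     72    Vic    28
group by driver, mean of riders:
        riders
driver        
Fay        3.6
Quinn      1.0
Vic        4.5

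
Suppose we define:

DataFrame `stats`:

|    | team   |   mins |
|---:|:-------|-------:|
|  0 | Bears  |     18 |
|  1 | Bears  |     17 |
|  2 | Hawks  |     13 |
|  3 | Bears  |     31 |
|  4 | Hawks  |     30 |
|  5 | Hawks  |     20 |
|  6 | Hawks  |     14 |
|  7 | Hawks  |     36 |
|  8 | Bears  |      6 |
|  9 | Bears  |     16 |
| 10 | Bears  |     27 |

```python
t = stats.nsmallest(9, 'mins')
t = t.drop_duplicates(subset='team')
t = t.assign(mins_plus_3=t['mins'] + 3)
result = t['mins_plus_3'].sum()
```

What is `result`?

take 9 rows with smallest mins:
     team  mins
8   Bears     6
2   Hawks    13
6   Hawks    14
9   Bears    16
1   Bears    17
0   Bears    18
5   Hawks    20
10  Bears    27
4   Hawks    30
drop duplicate team (keep=first):
    team  mins
8  Bears     6
2  Hawks    13
add column mins_plus_3 = t['mins'] + 3:
    team  mins  mins_plus_3
8  Bears     6            9
2  Hawks    13           16
The sum of column 'mins_plus_3' is 25.

25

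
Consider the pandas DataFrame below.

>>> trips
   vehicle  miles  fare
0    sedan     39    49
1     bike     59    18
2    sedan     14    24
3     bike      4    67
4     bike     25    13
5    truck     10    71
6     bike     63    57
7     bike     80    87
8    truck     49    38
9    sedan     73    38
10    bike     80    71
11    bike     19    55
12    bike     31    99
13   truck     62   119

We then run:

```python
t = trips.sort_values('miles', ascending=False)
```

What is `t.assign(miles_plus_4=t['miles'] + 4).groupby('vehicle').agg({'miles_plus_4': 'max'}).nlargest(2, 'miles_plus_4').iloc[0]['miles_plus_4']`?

sort by miles descending:
   vehicle  miles  fare
7     bike     80    87
10    bike     80    71
9    sedan     73    38
6     bike     63    57
13   truck     62   119
1     bike     59    18
8    truck     49    38
0    sedan     39    49
12    bike     31    99
4     bike     25    13
11    bike     19    55
2    sedan     14    24
5    truck     10    71
3     bike      4    67
add column miles_plus_4 = t['miles'] + 4:
   vehicle  miles  fare  miles_plus_4
7     bike     80    87            84
10    bike     80    71            84
9    sedan     73    38            77
6     bike     63    57            67
13   truck     62   119            66
1     bike     59    18            63
8    truck     49    38            53
0    sedan     39    49            43
12    bike     31    99            35
4     bike     25    13            29
11    bike     19    55            23
2    sedan     14    24            18
5    truck     10    71            14
3     bike      4    67             8
group by vehicle, max of miles_plus_4:
         miles_plus_4
vehicle              
bike               84
sedan              77
truck              66
take 2 rows with largest miles_plus_4:
         miles_plus_4
vehicle              
bike               84
sedan              77

84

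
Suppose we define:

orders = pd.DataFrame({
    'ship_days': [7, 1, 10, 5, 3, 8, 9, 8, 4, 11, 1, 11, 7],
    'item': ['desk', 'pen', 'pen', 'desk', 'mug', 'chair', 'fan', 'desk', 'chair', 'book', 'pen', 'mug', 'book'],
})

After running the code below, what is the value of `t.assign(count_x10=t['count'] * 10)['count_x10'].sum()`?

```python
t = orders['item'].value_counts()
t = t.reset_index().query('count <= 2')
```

70

value_counts of item:
item
desk     3
pen      3
mug      2
chair    2
book     2
fan      1
Name: count, dtype: int64
reset_index():
    item  count
0   desk      3
1    pen      3
2    mug      2
3  chair      2
4   book      2
5    fan      1
filter rows where count <= 2:
    item  count
2    mug      2
3  chair      2
4   book      2
5    fan      1
add column count_x10 = t['count'] * 10:
    item  count  count_x10
2    mug      2         20
3  chair      2         20
4   book      2         20
5    fan      1         10
sum of column 'count_x10' → 70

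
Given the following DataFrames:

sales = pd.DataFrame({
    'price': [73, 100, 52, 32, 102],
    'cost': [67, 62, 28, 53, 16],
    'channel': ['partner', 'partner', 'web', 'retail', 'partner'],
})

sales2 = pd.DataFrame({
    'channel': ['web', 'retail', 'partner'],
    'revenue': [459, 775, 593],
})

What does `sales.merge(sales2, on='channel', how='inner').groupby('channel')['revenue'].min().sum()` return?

merge on 'channel' (how='inner') → 5 rows:
   price  cost  channel  revenue
0     73    67  partner      593
1    100    62  partner      593
2     52    28      web      459
3     32    53   retail      775
4    102    16  partner      593
group by channel, min of revenue:
channel
partner    593
retail     775
web        459
Name: revenue, dtype: int64

1827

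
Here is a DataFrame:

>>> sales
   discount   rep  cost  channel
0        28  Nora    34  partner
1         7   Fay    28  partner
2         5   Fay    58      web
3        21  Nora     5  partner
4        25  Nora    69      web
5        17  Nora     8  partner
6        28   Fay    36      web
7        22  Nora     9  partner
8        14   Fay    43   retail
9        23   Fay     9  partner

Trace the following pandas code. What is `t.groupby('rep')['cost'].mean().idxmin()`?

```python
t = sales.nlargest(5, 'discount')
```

Fay

take 5 rows with largest discount:
   discount   rep  cost  channel
0        28  Nora    34  partner
6        28   Fay    36      web
4        25  Nora    69      web
9        23   Fay     9  partner
7        22  Nora     9  partner
group by rep, mean of cost:
rep
Fay     22.500000
Nora    37.333333
Name: cost, dtype: float64
Hence Fay.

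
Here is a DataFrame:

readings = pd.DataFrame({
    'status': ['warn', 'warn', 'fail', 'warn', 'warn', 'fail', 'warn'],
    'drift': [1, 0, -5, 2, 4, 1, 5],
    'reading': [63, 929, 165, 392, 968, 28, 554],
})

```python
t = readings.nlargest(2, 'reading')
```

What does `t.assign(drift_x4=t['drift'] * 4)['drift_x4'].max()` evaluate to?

take 2 rows with largest reading:
  status  drift  reading
4   warn      4      968
1   warn      0      929
add column drift_x4 = t['drift'] * 4:
  status  drift  reading  drift_x4
4   warn      4      968        16
1   warn      0      929         0
Finally, max of column 'drift_x4' = 16.

16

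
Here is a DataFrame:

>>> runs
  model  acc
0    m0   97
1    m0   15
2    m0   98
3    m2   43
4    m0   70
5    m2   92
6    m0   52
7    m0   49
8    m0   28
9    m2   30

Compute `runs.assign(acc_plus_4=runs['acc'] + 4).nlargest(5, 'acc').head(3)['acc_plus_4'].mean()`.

add column acc_plus_4 = runs['acc'] + 4:
  model  acc  acc_plus_4
0    m0   97         101
1    m0   15          19
2    m0   98         102
3    m2   43          47
4    m0   70          74
5    m2   92          96
6    m0   52          56
7    m0   49          53
8    m0   28          32
9    m2   30          34
take 5 rows with largest acc:
  model  acc  acc_plus_4
2    m0   98         102
0    m0   97         101
5    m2   92          96
4    m0   70          74
6    m0   52          56
take first 3 rows:
  model  acc  acc_plus_4
2    m0   98         102
0    m0   97         101
5    m2   92          96

99.6666666667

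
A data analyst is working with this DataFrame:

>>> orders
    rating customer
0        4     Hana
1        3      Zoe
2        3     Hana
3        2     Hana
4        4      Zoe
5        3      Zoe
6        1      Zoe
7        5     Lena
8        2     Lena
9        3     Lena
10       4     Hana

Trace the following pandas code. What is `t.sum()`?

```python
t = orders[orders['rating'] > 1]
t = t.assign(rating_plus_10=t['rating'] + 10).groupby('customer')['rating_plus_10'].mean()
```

39.9166666667

filter rows where rating > 1:
    rating customer
0        4     Hana
1        3      Zoe
2        3     Hana
3        2     Hana
4        4      Zoe
5        3      Zoe
7        5     Lena
8        2     Lena
9        3     Lena
10       4     Hana
add column rating_plus_10 = t['rating'] + 10:
    rating customer  rating_plus_10
0        4     Hana              14
1        3      Zoe              13
2        3     Hana              13
3        2     Hana              12
4        4      Zoe              14
5        3      Zoe              13
7        5     Lena              15
8        2     Lena              12
9        3     Lena              13
10       4     Hana              14
group by customer, mean of rating_plus_10:
customer
Hana    13.250000
Lena    13.333333
Zoe     13.333333
Name: rating_plus_10, dtype: float64
Finally, sum of the resulting series = 39.9166666667.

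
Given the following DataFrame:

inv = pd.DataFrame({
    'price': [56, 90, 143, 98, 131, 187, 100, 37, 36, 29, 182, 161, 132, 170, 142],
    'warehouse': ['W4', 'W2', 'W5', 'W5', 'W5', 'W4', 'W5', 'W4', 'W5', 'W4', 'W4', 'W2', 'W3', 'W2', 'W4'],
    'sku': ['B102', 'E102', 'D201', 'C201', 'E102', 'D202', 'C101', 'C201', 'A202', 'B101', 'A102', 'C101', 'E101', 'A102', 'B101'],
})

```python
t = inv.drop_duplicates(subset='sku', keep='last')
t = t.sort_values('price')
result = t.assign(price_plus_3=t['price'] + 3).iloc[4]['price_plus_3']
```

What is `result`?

drop duplicate sku (keep=last):
    price warehouse   sku
0      56        W4  B102
2     143        W5  D201
4     131        W5  E102
5     187        W4  D202
7      37        W4  C201
8      36        W5  A202
11    161        W2  C101
12    132        W3  E101
13    170        W2  A102
14    142        W4  B101
sort by price:
    price warehouse   sku
8      36        W5  A202
7      37        W4  C201
0      56        W4  B102
4     131        W5  E102
12    132        W3  E101
14    142        W4  B101
2     143        W5  D201
11    161        W2  C101
13    170        W2  A102
5     187        W4  D202
add column price_plus_3 = t['price'] + 3:
    price warehouse   sku  price_plus_3
8      36        W5  A202            39
7      37        W4  C201            40
0      56        W4  B102            59
4     131        W5  E102           134
12    132        W3  E101           135
14    142        W4  B101           145
2     143        W5  D201           146
11    161        W2  C101           164
13    170        W2  A102           173
5     187        W4  D202           190
Then the value at position 4, column 'price_plus_3': 135

135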